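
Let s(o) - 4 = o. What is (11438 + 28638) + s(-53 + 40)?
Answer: 40067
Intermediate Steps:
s(o) = 4 + o
(11438 + 28638) + s(-53 + 40) = (11438 + 28638) + (4 + (-53 + 40)) = 40076 + (4 - 13) = 40076 - 9 = 40067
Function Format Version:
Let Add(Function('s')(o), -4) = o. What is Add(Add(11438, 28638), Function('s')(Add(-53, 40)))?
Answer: 40067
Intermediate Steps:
Function('s')(o) = Add(4, o)
Add(Add(11438, 28638), Function('s')(Add(-53, 40))) = Add(Add(11438, 28638), Add(4, Add(-53, 40))) = Add(40076, Add(4, -13)) = Add(40076, -9) = 40067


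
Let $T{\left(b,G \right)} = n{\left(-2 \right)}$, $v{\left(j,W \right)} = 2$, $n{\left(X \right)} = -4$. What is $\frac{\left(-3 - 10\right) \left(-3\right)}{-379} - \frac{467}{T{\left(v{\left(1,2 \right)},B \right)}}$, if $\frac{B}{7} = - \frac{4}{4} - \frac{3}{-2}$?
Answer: $\frac{176837}{1516} \approx 116.65$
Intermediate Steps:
$B = \frac{7}{2}$ ($B = 7 \left(- \frac{4}{4} - \frac{3}{-2}\right) = 7 \left(\left(-4\right) \frac{1}{4} - - \frac{3}{2}\right) = 7 \left(-1 + \frac{3}{2}\right) = 7 \cdot \frac{1}{2} = \frac{7}{2} \approx 3.5$)
$T{\left(b,G \right)} = -4$
$\frac{\left(-3 - 10\right) \left(-3\right)}{-379} - \frac{467}{T{\left(v{\left(1,2 \right)},B \right)}} = \frac{\left(-3 - 10\right) \left(-3\right)}{-379} - \frac{467}{-4} = \left(-13\right) \left(-3\right) \left(- \frac{1}{379}\right) - - \frac{467}{4} = 39 \left(- \frac{1}{379}\right) + \frac{467}{4} = - \frac{39}{379} + \frac{467}{4} = \frac{176837}{1516}$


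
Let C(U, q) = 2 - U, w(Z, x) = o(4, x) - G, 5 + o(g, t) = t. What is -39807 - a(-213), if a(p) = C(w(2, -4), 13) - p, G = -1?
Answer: -40030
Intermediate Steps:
o(g, t) = -5 + t
w(Z, x) = -4 + x (w(Z, x) = (-5 + x) - 1*(-1) = (-5 + x) + 1 = -4 + x)
a(p) = 10 - p (a(p) = (2 - (-4 - 4)) - p = (2 - 1*(-8)) - p = (2 + 8) - p = 10 - p)
-39807 - a(-213) = -39807 - (10 - 1*(-213)) = -39807 - (10 + 213) = -39807 - 1*223 = -39807 - 223 = -40030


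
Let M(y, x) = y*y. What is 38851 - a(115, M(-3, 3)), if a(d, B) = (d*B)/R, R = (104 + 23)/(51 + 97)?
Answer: 4780897/127 ≈ 37645.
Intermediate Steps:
M(y, x) = y²
R = 127/148 ≈ 0.85811
a(d, B) = 148*B*d/127 (a(d, B) = (d*B)/(127/148) = (B*d)*(148/127) = 148*B*d/127)
38851 - a(115, M(-3, 3)) = 38851 - 148*(-3)²*115/127 = 38851 - 148*9*115/127 = 38851 - 1*153180/127 = 38851 - 153180/127 = 4780897/127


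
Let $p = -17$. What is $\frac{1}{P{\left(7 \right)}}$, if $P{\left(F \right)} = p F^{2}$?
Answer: $- \frac{1}{833} \approx -0.0012005$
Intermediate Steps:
$P{\left(F \right)} = - 17 F^{2}$
$\frac{1}{P{\left(7 \right)}} = \frac{1}{\left(-17\right) 7^{2}} = \frac{1}{\left(-17\right) 49} = \frac{1}{-833} = - \frac{1}{833}$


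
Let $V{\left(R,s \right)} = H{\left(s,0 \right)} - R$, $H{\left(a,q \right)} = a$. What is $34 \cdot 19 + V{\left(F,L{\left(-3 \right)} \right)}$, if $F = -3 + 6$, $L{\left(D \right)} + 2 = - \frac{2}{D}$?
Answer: $\frac{1925}{3} \approx 641.67$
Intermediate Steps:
$L{\left(D \right)} = -2 - \frac{2}{D}$
$F = 3$
$V{\left(R,s \right)} = s - R$
$34 \cdot 19 + V{\left(F,L{\left(-3 \right)} \right)} = 34 \cdot 19 - \left(5 - \frac{2}{3}\right) = 646 - \frac{13}{3} = \frac{1925}{3}$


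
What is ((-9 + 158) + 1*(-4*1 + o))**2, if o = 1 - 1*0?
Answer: 21316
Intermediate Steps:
o = 1 (o = 1 + 0 = 1)
((-9 + 158) + 1*(-4*1 + o))**2 = ((-9 + 158) + 1*(-4*1 + 1))**2 = (149 + 1*(-4 + 1))**2 = (149 + 1*(-3))**2 = (149 - 3)**2 = 146**2 = 21316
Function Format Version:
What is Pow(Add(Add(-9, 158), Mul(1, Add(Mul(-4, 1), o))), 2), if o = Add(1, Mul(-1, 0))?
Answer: 21316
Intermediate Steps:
o = 1 (o = Add(1, 0) = 1)
Pow(Add(Add(-9, 158), Mul(1, Add(Mul(-4, 1), o))), 2) = Pow(Add(Add(-9, 158), Mul(1, Add(Mul(-4, 1), 1))), 2) = Pow(Add(149, Mul(1, Add(-4, 1))), 2) = Pow(Add(149, Mul(1, -3)), 2) = Pow(Add(149, -3), 2) = Pow(146, 2) = 21316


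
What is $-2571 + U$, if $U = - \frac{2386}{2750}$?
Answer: $- \frac{3536318}{1375} \approx -2571.9$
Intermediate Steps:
$U = - \frac{1193}{1375}$ ($U = \left(-2386\right) \frac{1}{2750} = - \frac{1193}{1375} \approx -0.86764$)
$-2571 + U = -2571 - \frac{1193}{1375} = - \frac{3536318}{1375}$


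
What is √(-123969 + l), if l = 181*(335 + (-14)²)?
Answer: I*√27858 ≈ 166.91*I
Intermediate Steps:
l = 96111 (l = 181*(335 + 196) = 181*531 = 96111)
√(-123969 + l) = √(-123969 + 96111) = √(-27858) = I*√27858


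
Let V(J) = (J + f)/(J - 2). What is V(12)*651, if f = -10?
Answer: 651/5 ≈ 130.20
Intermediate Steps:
V(J) = (-10 + J)/(-2 + J) (V(J) = (J - 10)/(J - 2) = (-10 + J)/(-2 + J))
V(12)*651 = ((-10 + 12)/(-2 + 12))*651 = (2/10)*651 = ((⅒)*2)*651 = (⅕)*651 = 651/5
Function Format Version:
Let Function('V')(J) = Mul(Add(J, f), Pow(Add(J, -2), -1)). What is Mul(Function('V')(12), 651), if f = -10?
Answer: Rational(651, 5) ≈ 130.20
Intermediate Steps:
Function('V')(J) = Mul(Pow(Add(-2, J), -1), Add(-10, J)) (Function('V')(J) = Mul(Add(J, -10), Pow(Add(J, -2), -1)) = Mul(Add(-10, J), Pow(Add(-2, J), -1)) = Mul(Pow(Add(-2, J), -1), Add(-10, J)))
Mul(Function('V')(12), 651) = Mul(Mul(Pow(Add(-2, 12), -1), Add(-10, 12)), 651) = Mul(Mul(Pow(10, -1), 2), 651) = Mul(Mul(Rational(1, 10), 2), 651) = Mul(Rational(1, 5), 651) = Rational(651, 5)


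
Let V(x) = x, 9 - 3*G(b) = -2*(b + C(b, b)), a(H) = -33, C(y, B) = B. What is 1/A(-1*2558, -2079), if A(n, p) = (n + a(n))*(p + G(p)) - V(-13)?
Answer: 1/12561181 ≈ 7.9610e-8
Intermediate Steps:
G(b) = 3 + 4*b/3 (G(b) = 3 - (-2)*(b + b)/3 = 3 - (-2)*2*b/3 = 3 - (-4)*b/3 = 3 + 4*b/3)
A(n, p) = 13 + (-33 + n)*(3 + 7*p/3) (A(n, p) = (n - 33)*(p + (3 + 4*p/3)) - 1*(-13) = (-33 + n)*(3 + 7*p/3) + 13 = 13 + (-33 + n)*(3 + 7*p/3))
1/A(-1*2558, -2079) = 1/(-86 - 77*(-2079) + 3*(-1*2558) + (7/3)*(-1*2558)*(-2079)) = 1/(-86 + 160083 + 3*(-2558) + (7/3)*(-2558)*(-2079)) = 1/(-86 + 160083 - 7674 + 12408858) = 1/12561181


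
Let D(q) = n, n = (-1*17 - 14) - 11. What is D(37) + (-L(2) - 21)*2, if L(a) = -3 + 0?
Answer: -78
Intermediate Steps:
L(a) = -3
n = -42 (n = (-17 - 14) - 11 = -31 - 11 = -42)
D(q) = -42
D(37) + (-L(2) - 21)*2 = -42 + (-1*(-3) - 21)*2 = -42 + (3 - 21)*2 = -42 - 18*2 = -42 - 36 = -78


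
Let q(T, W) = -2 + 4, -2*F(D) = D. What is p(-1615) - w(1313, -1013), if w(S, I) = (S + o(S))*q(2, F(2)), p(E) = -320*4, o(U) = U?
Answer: -6532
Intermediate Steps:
F(D) = -D/2
q(T, W) = 2
p(E) = -1280
w(S, I) = 4*S (w(S, I) = (S + S)*2 = (2*S)*2 = 4*S)
p(-1615) - w(1313, -1013) = -1280 - 4*1313 = -1280 - 1*5252 = -1280 - 5252 = -6532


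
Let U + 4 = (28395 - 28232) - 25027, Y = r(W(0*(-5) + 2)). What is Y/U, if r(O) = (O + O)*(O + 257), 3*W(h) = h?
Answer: -773/55953 ≈ -0.013815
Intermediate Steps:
W(h) = h/3
r(O) = 2*O*(257 + O) (r(O) = (2*O)*(257 + O) = 2*O*(257 + O))
Y = 3092/9 (Y = 2*((0*(-5) + 2)/3)*(257 + (0*(-5) + 2)/3) = 2*((0 + 2)/3)*(257 + (0 + 2)/3) = 2*((1/3)*2)*(257 + (1/3)*2) = 2*(2/3)*(257 + 2/3) = 2*(2/3)*(773/3) = 3092/9 ≈ 343.56)
U = -24868 (U = -4 + ((28395 - 28232) - 25027) = -4 + (163 - 25027) = -4 - 24864 = -24868)
Y/U = (3092/9)/(-24868) = (3092/9)*(-1/24868) = -773/55953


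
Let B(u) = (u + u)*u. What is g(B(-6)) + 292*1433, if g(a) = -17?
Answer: 418419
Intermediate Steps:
B(u) = 2*u**2 (B(u) = (2*u)*u = 2*u**2)
g(B(-6)) + 292*1433 = -17 + 292*1433 = -17 + 418436 = 418419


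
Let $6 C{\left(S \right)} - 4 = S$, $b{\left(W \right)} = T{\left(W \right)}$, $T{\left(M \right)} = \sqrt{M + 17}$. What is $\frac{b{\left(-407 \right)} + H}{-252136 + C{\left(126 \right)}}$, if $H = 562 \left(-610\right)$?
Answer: $\frac{1028460}{756343} - \frac{3 i \sqrt{390}}{756343} \approx 1.3598 - 7.8331 \cdot 10^{-5} i$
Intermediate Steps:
$T{\left(M \right)} = \sqrt{17 + M}$
$b{\left(W \right)} = \sqrt{17 + W}$
$C{\left(S \right)} = \frac{2}{3} + \frac{S}{6}$
$H = -342820$
$\frac{b{\left(-407 \right)} + H}{-252136 + C{\left(126 \right)}} = \frac{\sqrt{17 - 407} - 342820}{-252136 + \left(\frac{2}{3} + \frac{1}{6} \cdot 126\right)} = \frac{\sqrt{-390} - 342820}{-252136 + \left(\frac{2}{3} + 21\right)} = \frac{i \sqrt{390} - 342820}{-252136 + \frac{65}{3}} = \frac{-342820 + i \sqrt{390}}{- \frac{756343}{3}} = \left(-342820 + i \sqrt{390}\right) \left(- \frac{3}{756343}\right) = \frac{1028460}{756343} - \frac{3 i \sqrt{390}}{756343}$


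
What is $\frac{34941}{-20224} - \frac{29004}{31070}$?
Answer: $- \frac{836096883}{314179840} \approx -2.6612$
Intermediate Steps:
$\frac{34941}{-20224} - \frac{29004}{31070} = 34941 \left(- \frac{1}{20224}\right) - \frac{14502}{15535} = - \frac{34941}{20224} - \frac{14502}{15535} = - \frac{836096883}{314179840}$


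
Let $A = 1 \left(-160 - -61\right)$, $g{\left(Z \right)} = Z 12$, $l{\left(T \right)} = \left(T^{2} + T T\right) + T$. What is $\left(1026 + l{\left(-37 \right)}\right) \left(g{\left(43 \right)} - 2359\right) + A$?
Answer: $-6868960$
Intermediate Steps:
$l{\left(T \right)} = T + 2 T^{2}$ ($l{\left(T \right)} = \left(T^{2} + T^{2}\right) + T = 2 T^{2} + T = T + 2 T^{2}$)
$g{\left(Z \right)} = 12 Z$
$A = -99$ ($A = 1 \left(-160 + 61\right) = 1 \left(-99\right) = -99$)
$\left(1026 + l{\left(-37 \right)}\right) \left(g{\left(43 \right)} - 2359\right) + A = \left(1026 - 37 \left(1 + 2 \left(-37\right)\right)\right) \left(12 \cdot 43 - 2359\right) - 99 = \left(1026 - 37 \left(1 - 74\right)\right) \left(516 - 2359\right) - 99 = \left(1026 - -2701\right) \left(-1843\right) - 99 = \left(1026 + 2701\right) \left(-1843\right) - 99 = 3727 \left(-1843\right) - 99 = -6868861 - 99 = -6868960$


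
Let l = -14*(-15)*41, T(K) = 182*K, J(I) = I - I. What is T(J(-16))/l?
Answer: 0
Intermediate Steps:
J(I) = 0
l = 8610 (l = 210*41 = 8610)
T(J(-16))/l = (182*0)/8610 = 0*(1/8610) = 0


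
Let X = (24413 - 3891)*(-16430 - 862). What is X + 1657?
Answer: -354864767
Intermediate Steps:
X = -354866424 (X = 20522*(-17292) = -354866424)
X + 1657 = -354866424 + 1657 = -354864767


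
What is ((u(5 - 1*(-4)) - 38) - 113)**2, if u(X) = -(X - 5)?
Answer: 24025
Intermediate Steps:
u(X) = 5 - X (u(X) = -(-5 + X) = 5 - X)
((u(5 - 1*(-4)) - 38) - 113)**2 = (((5 - (5 - 1*(-4))) - 38) - 113)**2 = (((5 - (5 + 4)) - 38) - 113)**2 = (((5 - 1*9) - 38) - 113)**2 = (((5 - 9) - 38) - 113)**2 = ((-4 - 38) - 113)**2 = (-42 - 113)**2 = (-155)**2 = 24025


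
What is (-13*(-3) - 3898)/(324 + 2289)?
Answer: -3859/2613 ≈ -1.4768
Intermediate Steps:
(-13*(-3) - 3898)/(324 + 2289) = (39 - 3898)/2613 = -3859*1/2613 = -3859/2613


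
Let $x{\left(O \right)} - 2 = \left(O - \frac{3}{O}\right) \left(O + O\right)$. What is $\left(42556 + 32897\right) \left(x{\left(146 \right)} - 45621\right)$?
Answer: $-225830829$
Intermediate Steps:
$x{\left(O \right)} = 2 + 2 O \left(O - \frac{3}{O}\right)$ ($x{\left(O \right)} = 2 + \left(O - \frac{3}{O}\right) \left(O + O\right) = 2 + \left(O - \frac{3}{O}\right) 2 O = 2 + 2 O \left(O - \frac{3}{O}\right)$)
$\left(42556 + 32897\right) \left(x{\left(146 \right)} - 45621\right) = \left(42556 + 32897\right) \left(\left(-4 + 2 \cdot 146^{2}\right) - 45621\right) = 75453 \left(\left(-4 + 2 \cdot 21316\right) - 45621\right) = 75453 \left(\left(-4 + 42632\right) - 45621\right) = 75453 \left(42628 - 45621\right) = 75453 \left(-2993\right) = -225830829$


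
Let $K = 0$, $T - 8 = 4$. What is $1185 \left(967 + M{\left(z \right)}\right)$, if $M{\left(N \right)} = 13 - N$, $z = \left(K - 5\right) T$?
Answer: $1232400$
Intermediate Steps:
$T = 12$ ($T = 8 + 4 = 12$)
$z = -60$ ($z = \left(0 - 5\right) 12 = \left(-5\right) 12 = -60$)
$1185 \left(967 + M{\left(z \right)}\right) = 1185 \left(967 + \left(13 - -60\right)\right) = 1185 \left(967 + \left(13 + 60\right)\right) = 1185 \left(967 + 73\right) = 1185 \cdot 1040 = 1232400$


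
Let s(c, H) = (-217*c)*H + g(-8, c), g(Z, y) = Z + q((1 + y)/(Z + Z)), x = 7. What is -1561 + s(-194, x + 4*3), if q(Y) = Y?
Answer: 12772881/16 ≈ 7.9831e+5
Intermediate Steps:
g(Z, y) = Z + (1 + y)/(2*Z) (g(Z, y) = Z + (1 + y)/(Z + Z) = Z + (1 + y)/((2*Z)) = Z + (1 + y)*(1/(2*Z)) = Z + (1 + y)/(2*Z))
s(c, H) = -129/16 - c/16 - 217*H*c (s(c, H) = (-217*c)*H + (½)*(1 + c + 2*(-8)²)/(-8) = -217*H*c + (½)*(-⅛)*(1 + c + 2*64) = -217*H*c + (½)*(-⅛)*(1 + c + 128) = -217*H*c + (½)*(-⅛)*(129 + c) = -217*H*c + (-129/16 - c/16) = -129/16 - c/16 - 217*H*c)
-1561 + s(-194, x + 4*3) = -1561 + (-129/16 - 1/16*(-194) - 217*(7 + 4*3)*(-194)) = -1561 + (-129/16 + 97/8 - 217*(7 + 12)*(-194)) = -1561 + (-129/16 + 97/8 - 217*19*(-194)) = -1561 + (-129/16 + 97/8 + 799862) = -1561 + 12797857/16 = 12772881/16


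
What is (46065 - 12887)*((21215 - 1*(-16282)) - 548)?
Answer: 1225893922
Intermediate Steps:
(46065 - 12887)*((21215 - 1*(-16282)) - 548) = 33178*((21215 + 16282) - 548) = 33178*(37497 - 548) = 33178*36949 = 1225893922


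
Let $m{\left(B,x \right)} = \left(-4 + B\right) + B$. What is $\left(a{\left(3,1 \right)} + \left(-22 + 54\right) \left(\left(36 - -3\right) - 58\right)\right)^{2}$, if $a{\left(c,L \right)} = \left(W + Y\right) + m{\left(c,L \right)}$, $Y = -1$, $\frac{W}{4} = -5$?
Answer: $393129$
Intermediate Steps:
$W = -20$ ($W = 4 \left(-5\right) = -20$)
$m{\left(B,x \right)} = -4 + 2 B$
$a{\left(c,L \right)} = -25 + 2 c$ ($a{\left(c,L \right)} = \left(-20 - 1\right) + \left(-4 + 2 c\right) = -21 + \left(-4 + 2 c\right) = -25 + 2 c$)
$\left(a{\left(3,1 \right)} + \left(-22 + 54\right) \left(\left(36 - -3\right) - 58\right)\right)^{2} = \left(\left(-25 + 2 \cdot 3\right) + \left(-22 + 54\right) \left(\left(36 - -3\right) - 58\right)\right)^{2} = \left(\left(-25 + 6\right) + 32 \left(\left(36 + 3\right) - 58\right)\right)^{2} = \left(-19 + 32 \left(39 - 58\right)\right)^{2} = \left(-19 + 32 \left(-19\right)\right)^{2} = \left(-19 - 608\right)^{2} = \left(-627\right)^{2} = 393129$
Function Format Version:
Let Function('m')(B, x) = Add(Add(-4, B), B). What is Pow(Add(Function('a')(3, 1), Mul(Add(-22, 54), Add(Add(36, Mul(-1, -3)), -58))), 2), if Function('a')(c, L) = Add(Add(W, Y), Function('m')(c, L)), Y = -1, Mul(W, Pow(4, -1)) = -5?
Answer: 393129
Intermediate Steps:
W = -20 (W = Mul(4, -5) = -20)
Function('m')(B, x) = Add(-4, Mul(2, B))
Function('a')(c, L) = Add(-25, Mul(2, c)) (Function('a')(c, L) = Add(Add(-20, -1), Add(-4, Mul(2, c))) = Add(-21, Add(-4, Mul(2, c))) = Add(-25, Mul(2, c)))
Pow(Add(Function('a')(3, 1), Mul(Add(-22, 54), Add(Add(36, Mul(-1, -3)), -58))), 2) = Pow(Add(Add(-25, Mul(2, 3)), Mul(Add(-22, 54), Add(Add(36, Mul(-1, -3)), -58))), 2) = Pow(Add(Add(-25, 6), Mul(32, Add(Add(36, 3), -58))), 2) = Pow(Add(-19, Mul(32, Add(39, -58))), 2) = Pow(Add(-19, Mul(32, -19)), 2) = Pow(Add(-19, -608), 2) = Pow(-627, 2) = 393129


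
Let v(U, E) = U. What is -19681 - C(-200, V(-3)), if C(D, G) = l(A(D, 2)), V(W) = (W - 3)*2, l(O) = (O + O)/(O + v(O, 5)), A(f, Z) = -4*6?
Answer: -19682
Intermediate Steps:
A(f, Z) = -24
l(O) = 1 (l(O) = (O + O)/(O + O) = (2*O)/((2*O)) = (2*O)*(1/(2*O)) = 1)
V(W) = -6 + 2*W (V(W) = (-3 + W)*2 = -6 + 2*W)
C(D, G) = 1
-19681 - C(-200, V(-3)) = -19681 - 1*1 = -19681 - 1 = -19682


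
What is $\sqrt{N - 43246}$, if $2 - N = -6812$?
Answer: $12 i \sqrt{253} \approx 190.87 i$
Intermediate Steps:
$N = 6814$ ($N = 2 - -6812 = 2 + 6812 = 6814$)
$\sqrt{N - 43246} = \sqrt{6814 - 43246} = \sqrt{-36432} = 12 i \sqrt{253}$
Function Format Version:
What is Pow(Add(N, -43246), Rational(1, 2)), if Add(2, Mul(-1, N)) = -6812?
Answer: Mul(12, I, Pow(253, Rational(1, 2))) ≈ Mul(190.87, I)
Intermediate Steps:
N = 6814 (N = Add(2, Mul(-1, -6812)) = Add(2, 6812) = 6814)
Pow(Add(N, -43246), Rational(1, 2)) = Pow(Add(6814, -43246), Rational(1, 2)) = Pow(-36432, Rational(1, 2)) = Mul(12, I, Pow(253, Rational(1, 2)))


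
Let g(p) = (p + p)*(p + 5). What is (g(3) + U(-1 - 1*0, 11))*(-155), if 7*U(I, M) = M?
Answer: -53785/7 ≈ -7683.6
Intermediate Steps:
U(I, M) = M/7
g(p) = 2*p*(5 + p) (g(p) = (2*p)*(5 + p) = 2*p*(5 + p))
(g(3) + U(-1 - 1*0, 11))*(-155) = (2*3*(5 + 3) + (⅐)*11)*(-155) = (2*3*8 + 11/7)*(-155) = (48 + 11/7)*(-155) = (347/7)*(-155) = -53785/7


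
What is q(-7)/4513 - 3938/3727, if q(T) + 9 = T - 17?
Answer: -17895185/16819951 ≈ -1.0639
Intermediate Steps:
q(T) = -26 + T (q(T) = -9 + (T - 17) = -9 + (-17 + T) = -26 + T)
q(-7)/4513 - 3938/3727 = (-26 - 7)/4513 - 3938/3727 = -33*1/4513 - 3938*1/3727 = -33/4513 - 3938/3727 = -17895185/16819951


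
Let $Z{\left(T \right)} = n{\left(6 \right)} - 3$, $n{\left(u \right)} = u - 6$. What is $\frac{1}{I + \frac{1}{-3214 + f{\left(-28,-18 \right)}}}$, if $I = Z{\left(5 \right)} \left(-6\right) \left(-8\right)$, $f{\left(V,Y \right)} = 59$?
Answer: $- \frac{3155}{454321} \approx -0.0069444$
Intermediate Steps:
$n{\left(u \right)} = -6 + u$ ($n{\left(u \right)} = u - 6 = -6 + u$)
$Z{\left(T \right)} = -3$ ($Z{\left(T \right)} = \left(-6 + 6\right) - 3 = 0 - 3 = -3$)
$I = -144$ ($I = \left(-3\right) \left(-6\right) \left(-8\right) = 18 \left(-8\right) = -144$)
$\frac{1}{I + \frac{1}{-3214 + f{\left(-28,-18 \right)}}} = \frac{1}{-144 + \frac{1}{-3214 + 59}} = \frac{1}{-144 + \frac{1}{-3155}} = \frac{1}{-144 - \frac{1}{3155}} = \frac{1}{- \frac{454321}{3155}} = - \frac{3155}{454321}$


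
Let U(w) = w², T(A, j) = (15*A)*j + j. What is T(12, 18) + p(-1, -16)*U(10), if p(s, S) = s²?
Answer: 3358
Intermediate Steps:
T(A, j) = j + 15*A*j (T(A, j) = 15*A*j + j = j + 15*A*j)
T(12, 18) + p(-1, -16)*U(10) = 18*(1 + 15*12) + (-1)²*10² = 18*(1 + 180) + 1*100 = 18*181 + 100 = 3258 + 100 = 3358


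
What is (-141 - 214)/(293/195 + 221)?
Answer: -69225/43388 ≈ -1.5955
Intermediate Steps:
(-141 - 214)/(293/195 + 221) = -355/(293*(1/195) + 221) = -355/(293/195 + 221) = -355/43388/195 = -355*195/43388 = -69225/43388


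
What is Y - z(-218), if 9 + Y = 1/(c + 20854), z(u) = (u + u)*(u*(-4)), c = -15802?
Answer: 1920684517/5052 ≈ 3.8018e+5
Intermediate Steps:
z(u) = -8*u**2 (z(u) = (2*u)*(-4*u) = -8*u**2)
Y = -45467/5052 (Y = -9 + 1/(-15802 + 20854) = -9 + 1/5052 = -45467/5052 ≈ -8.9998)
Y - z(-218) = -45467/5052 - (-8)*(-218)**2 = -45467/5052 - (-8)*47524 = -45467/5052 - 1*(-380192) = -45467/5052 + 380192 = 1920684517/5052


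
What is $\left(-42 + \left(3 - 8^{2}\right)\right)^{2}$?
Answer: $10609$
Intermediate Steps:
$\left(-42 + \left(3 - 8^{2}\right)\right)^{2} = \left(-42 + \left(3 - 64\right)\right)^{2} = \left(-42 - 61\right)^{2} = \left(-103\right)^{2} = 10609$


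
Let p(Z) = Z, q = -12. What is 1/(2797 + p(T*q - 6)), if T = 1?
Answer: 1/2779 ≈ 0.00035984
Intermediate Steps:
1/(2797 + p(T*q - 6)) = 1/(2797 + (1*(-12) - 6)) = 1/(2797 + (-12 - 6)) = 1/(2797 - 18) = 1/2779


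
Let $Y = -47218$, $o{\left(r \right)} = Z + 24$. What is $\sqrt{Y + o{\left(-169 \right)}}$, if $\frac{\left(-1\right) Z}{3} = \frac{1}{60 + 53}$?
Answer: $\frac{5 i \sqrt{24104821}}{113} \approx 217.24 i$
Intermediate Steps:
$Z = - \frac{3}{113}$ ($Z = - \frac{3}{60 + 53} = - \frac{3}{113} \approx -0.026549$)
$o{\left(r \right)} = \frac{2709}{113}$ ($o{\left(r \right)} = - \frac{3}{113} + 24 = \frac{2709}{113}$)
$\sqrt{Y + o{\left(-169 \right)}} = \sqrt{-47218 + \frac{2709}{113}} = \sqrt{- \frac{5332925}{113}} = \frac{5 i \sqrt{24104821}}{113}$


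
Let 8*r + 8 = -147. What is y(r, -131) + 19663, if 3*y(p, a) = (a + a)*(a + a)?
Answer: 127633/3 ≈ 42544.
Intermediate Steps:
r = -155/8 (r = -1 + (⅛)*(-147) = -1 - 147/8 = -155/8 ≈ -19.375)
y(p, a) = 4*a²/3 (y(p, a) = ((a + a)*(a + a))/3 = ((2*a)*(2*a))/3 = (4*a²)/3 = 4*a²/3)
y(r, -131) + 19663 = (4/3)*(-131)² + 19663 = (4/3)*17161 + 19663 = 68644/3 + 19663 = 127633/3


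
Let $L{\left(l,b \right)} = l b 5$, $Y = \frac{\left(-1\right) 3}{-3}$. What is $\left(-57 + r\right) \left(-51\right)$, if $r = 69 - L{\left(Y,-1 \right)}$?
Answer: $-867$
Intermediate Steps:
$Y = 1$ ($Y = \left(-3\right) \left(- \frac{1}{3}\right) = 1$)
$L{\left(l,b \right)} = 5 b l$ ($L{\left(l,b \right)} = b l 5 = 5 b l$)
$r = 74$ ($r = 69 - 5 \left(-1\right) 1 = 69 - -5 = 69 + 5 = 74$)
$\left(-57 + r\right) \left(-51\right) = \left(-57 + 74\right) \left(-51\right) = 17 \left(-51\right) = -867$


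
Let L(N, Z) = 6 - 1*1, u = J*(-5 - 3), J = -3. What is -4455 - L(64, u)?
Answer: -4460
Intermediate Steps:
u = 24 (u = -3*(-5 - 3) = -3*(-8) = 24)
L(N, Z) = 5 (L(N, Z) = 6 - 1 = 5)
-4455 - L(64, u) = -4455 - 1*5 = -4455 - 5 = -4460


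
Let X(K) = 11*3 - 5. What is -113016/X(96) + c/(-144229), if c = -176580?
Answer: -4073810106/1009603 ≈ -4035.1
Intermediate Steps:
X(K) = 28 (X(K) = 33 - 5 = 28)
-113016/X(96) + c/(-144229) = -113016/28 - 176580/(-144229) = -113016*1/28 - 176580*(-1/144229) = -28254/7 + 176580/144229 = -4073810106/1009603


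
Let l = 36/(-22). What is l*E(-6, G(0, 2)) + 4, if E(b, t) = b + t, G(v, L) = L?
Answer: 116/11 ≈ 10.545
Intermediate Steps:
l = -18/11 (l = 36*(-1/22) = -18/11 ≈ -1.6364)
l*E(-6, G(0, 2)) + 4 = -18*(-6 + 2)/11 + 4 = -18/11*(-4) + 4 = 72/11 + 4 = 116/11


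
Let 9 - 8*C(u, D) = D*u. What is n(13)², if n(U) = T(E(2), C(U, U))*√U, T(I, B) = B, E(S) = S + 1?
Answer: 5200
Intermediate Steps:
C(u, D) = 9/8 - D*u/8
E(S) = 1 + S
n(U) = √U*(9/8 - U²/8) (n(U) = (9/8 - U*U/8)*√U = (9/8 - U²/8)*√U = √U*(9/8 - U²/8))
n(13)² = (√13*(9 - 1*13²)/8)² = (√13*(9 - 1*169)/8)² = (√13*(9 - 169)/8)² = ((⅛)*√13*(-160))² = (-20*√13)² = 5200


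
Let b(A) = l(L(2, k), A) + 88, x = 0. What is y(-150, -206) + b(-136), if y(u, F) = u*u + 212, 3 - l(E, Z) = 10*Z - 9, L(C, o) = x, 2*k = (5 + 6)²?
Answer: 24172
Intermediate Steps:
k = 121/2 (k = (5 + 6)²/2 = (½)*11² = (½)*121 = 121/2 ≈ 60.500)
L(C, o) = 0
l(E, Z) = 12 - 10*Z (l(E, Z) = 3 - (10*Z - 9) = 3 - (-9 + 10*Z) = 3 + (9 - 10*Z) = 12 - 10*Z)
y(u, F) = 212 + u² (y(u, F) = u² + 212 = 212 + u²)
b(A) = 100 - 10*A (b(A) = (12 - 10*A) + 88 = 100 - 10*A)
y(-150, -206) + b(-136) = (212 + (-150)²) + (100 - 10*(-136)) = (212 + 22500) + (100 + 1360) = 22712 + 1460 = 24172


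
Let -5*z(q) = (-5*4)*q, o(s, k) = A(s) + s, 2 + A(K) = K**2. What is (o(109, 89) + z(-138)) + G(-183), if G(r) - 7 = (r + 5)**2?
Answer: 43127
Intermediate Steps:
G(r) = 7 + (5 + r)**2 (G(r) = 7 + (r + 5)**2 = 7 + (5 + r)**2)
A(K) = -2 + K**2
o(s, k) = -2 + s + s**2 (o(s, k) = (-2 + s**2) + s = -2 + s + s**2)
z(q) = 4*q (z(q) = -(-5*4)*q/5 = -(-4)*q = 4*q)
(o(109, 89) + z(-138)) + G(-183) = ((-2 + 109 + 109**2) + 4*(-138)) + (7 + (5 - 183)**2) = ((-2 + 109 + 11881) - 552) + (7 + (-178)**2) = (11988 - 552) + (7 + 31684) = 11436 + 31691 = 43127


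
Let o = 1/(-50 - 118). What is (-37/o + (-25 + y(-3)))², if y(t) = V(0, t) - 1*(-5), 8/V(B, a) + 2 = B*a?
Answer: 38340864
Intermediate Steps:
V(B, a) = 8/(-2 + B*a)
y(t) = 1 (y(t) = 8/(-2 + 0*t) - 1*(-5) = 8/(-2 + 0) + 5 = 8/(-2) + 5 = 8*(-½) + 5 = -4 + 5 = 1)
o = -1/168 (o = 1/(-168) = -1/168 ≈ -0.0059524)
(-37/o + (-25 + y(-3)))² = (-37/(-1/168) + (-25 + 1))² = (-37*(-168) - 24)² = (6216 - 24)² = 6192² = 38340864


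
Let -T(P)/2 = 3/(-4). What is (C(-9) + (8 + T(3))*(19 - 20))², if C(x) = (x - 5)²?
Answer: 139129/4 ≈ 34782.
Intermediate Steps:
T(P) = 3/2 (T(P) = -6/(-4) = -6*(-1)/4 = -2*(-¾) = 3/2)
C(x) = (-5 + x)²
(C(-9) + (8 + T(3))*(19 - 20))² = ((-5 - 9)² + (8 + 3/2)*(19 - 20))² = ((-14)² + (19/2)*(-1))² = (196 - 19/2)² = (373/2)² = 139129/4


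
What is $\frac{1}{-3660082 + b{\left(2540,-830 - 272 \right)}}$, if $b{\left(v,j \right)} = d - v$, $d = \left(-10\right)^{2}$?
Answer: $- \frac{1}{3662522} \approx -2.7304 \cdot 10^{-7}$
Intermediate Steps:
$d = 100$
$b{\left(v,j \right)} = 100 - v$
$\frac{1}{-3660082 + b{\left(2540,-830 - 272 \right)}} = \frac{1}{-3660082 + \left(100 - 2540\right)} = \frac{1}{-3660082 - 2440} = \frac{1}{-3662522} = - \frac{1}{3662522}$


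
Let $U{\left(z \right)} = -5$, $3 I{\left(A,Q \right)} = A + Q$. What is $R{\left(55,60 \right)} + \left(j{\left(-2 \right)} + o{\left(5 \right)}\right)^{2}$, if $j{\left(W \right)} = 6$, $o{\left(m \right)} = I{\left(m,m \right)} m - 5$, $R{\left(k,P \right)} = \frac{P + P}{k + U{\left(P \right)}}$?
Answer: $\frac{14153}{45} \approx 314.51$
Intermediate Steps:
$I{\left(A,Q \right)} = \frac{A}{3} + \frac{Q}{3}$ ($I{\left(A,Q \right)} = \frac{A + Q}{3} = \frac{A}{3} + \frac{Q}{3}$)
$R{\left(k,P \right)} = \frac{2 P}{-5 + k}$ ($R{\left(k,P \right)} = \frac{P + P}{k - 5} = \frac{2 P}{-5 + k}$)
$o{\left(m \right)} = -5 + \frac{2 m^{2}}{3}$ ($o{\left(m \right)} = \left(\frac{m}{3} + \frac{m}{3}\right) m - 5 = \frac{2 m}{3} m - 5 = \frac{2 m^{2}}{3} - 5 = -5 + \frac{2 m^{2}}{3}$)
$R{\left(55,60 \right)} + \left(j{\left(-2 \right)} + o{\left(5 \right)}\right)^{2} = 2 \cdot 60 \frac{1}{-5 + 55} + \left(6 - \left(5 - \frac{2 \cdot 5^{2}}{3}\right)\right)^{2} = 2 \cdot 60 \cdot \frac{1}{50} + \left(6 + \left(-5 + \frac{2}{3} \cdot 25\right)\right)^{2} = 2 \cdot 60 \cdot \frac{1}{50} + \left(6 + \left(-5 + \frac{50}{3}\right)\right)^{2} = \frac{12}{5} + \left(6 + \frac{35}{3}\right)^{2} = \frac{12}{5} + \left(\frac{53}{3}\right)^{2} = \frac{12}{5} + \frac{2809}{9} = \frac{14153}{45}$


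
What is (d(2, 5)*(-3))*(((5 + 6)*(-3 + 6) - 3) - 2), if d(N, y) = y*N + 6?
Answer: -1344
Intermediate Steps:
d(N, y) = 6 + N*y (d(N, y) = N*y + 6 = 6 + N*y)
(d(2, 5)*(-3))*(((5 + 6)*(-3 + 6) - 3) - 2) = ((6 + 2*5)*(-3))*(((5 + 6)*(-3 + 6) - 3) - 2) = ((6 + 10)*(-3))*((11*3 - 3) - 2) = (16*(-3))*((33 - 3) - 2) = -48*(30 - 2) = -48*28 = -1344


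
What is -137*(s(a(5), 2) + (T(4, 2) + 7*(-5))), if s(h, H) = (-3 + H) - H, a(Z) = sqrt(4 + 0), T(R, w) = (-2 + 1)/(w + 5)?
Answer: 36579/7 ≈ 5225.6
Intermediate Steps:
T(R, w) = -1/(5 + w)
a(Z) = 2 (a(Z) = sqrt(4) = 2)
s(h, H) = -3
-137*(s(a(5), 2) + (T(4, 2) + 7*(-5))) = -137*(-3 + (-1/(5 + 2) + 7*(-5))) = -137*(-3 + (-1/7 - 35)) = -137*(-3 - 246/7) = -137*(-267/7) = 36579/7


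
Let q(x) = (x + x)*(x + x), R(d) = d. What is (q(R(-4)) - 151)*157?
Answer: -13659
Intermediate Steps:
q(x) = 4*x² (q(x) = (2*x)*(2*x) = 4*x²)
(q(R(-4)) - 151)*157 = (4*(-4)² - 151)*157 = (4*16 - 151)*157 = (64 - 151)*157 = -87*157 = -13659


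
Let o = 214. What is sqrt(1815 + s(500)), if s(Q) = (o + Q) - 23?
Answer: sqrt(2506) ≈ 50.060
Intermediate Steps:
s(Q) = 191 + Q (s(Q) = (214 + Q) - 23 = 191 + Q)
sqrt(1815 + s(500)) = sqrt(1815 + (191 + 500)) = sqrt(1815 + 691) = sqrt(2506)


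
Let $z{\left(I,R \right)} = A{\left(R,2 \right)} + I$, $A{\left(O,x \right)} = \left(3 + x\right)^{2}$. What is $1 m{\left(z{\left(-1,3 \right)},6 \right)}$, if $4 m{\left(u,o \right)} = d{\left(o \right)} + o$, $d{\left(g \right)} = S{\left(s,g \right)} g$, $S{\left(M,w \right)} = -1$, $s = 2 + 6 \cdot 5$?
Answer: $0$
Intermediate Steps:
$s = 32$ ($s = 2 + 30 = 32$)
$z{\left(I,R \right)} = 25 + I$ ($z{\left(I,R \right)} = \left(3 + 2\right)^{2} + I = 5^{2} + I = 25 + I$)
$d{\left(g \right)} = - g$
$m{\left(u,o \right)} = 0$ ($m{\left(u,o \right)} = \frac{- o + o}{4} = \frac{1}{4} \cdot 0 = 0$)
$1 m{\left(z{\left(-1,3 \right)},6 \right)} = 1 \cdot 0 = 0$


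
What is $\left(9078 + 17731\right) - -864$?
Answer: $27673$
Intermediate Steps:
$\left(9078 + 17731\right) - -864 = 26809 + 864 = 27673$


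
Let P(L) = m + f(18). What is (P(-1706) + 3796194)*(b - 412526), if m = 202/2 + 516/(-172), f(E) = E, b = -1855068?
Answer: -8608489778140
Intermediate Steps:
m = 98 (m = 202*(½) + 516*(-1/172) = 101 - 3 = 98)
P(L) = 116 (P(L) = 98 + 18 = 116)
(P(-1706) + 3796194)*(b - 412526) = (116 + 3796194)*(-1855068 - 412526) = 3796310*(-2267594) = -8608489778140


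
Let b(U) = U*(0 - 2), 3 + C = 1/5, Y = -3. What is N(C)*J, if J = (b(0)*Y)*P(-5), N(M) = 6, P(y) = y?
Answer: 0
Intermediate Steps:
C = -14/5 (C = -3 + 1/5 = -14/5 ≈ -2.8000)
b(U) = -2*U (b(U) = U*(-2) = -2*U)
J = 0 (J = (-2*0*(-3))*(-5) = (0*(-3))*(-5) = 0*(-5) = 0)
N(C)*J = 6*0 = 0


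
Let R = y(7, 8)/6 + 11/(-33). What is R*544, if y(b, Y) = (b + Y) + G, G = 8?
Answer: 1904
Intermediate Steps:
y(b, Y) = 8 + Y + b (y(b, Y) = (b + Y) + 8 = (Y + b) + 8 = 8 + Y + b)
R = 7/2 (R = (8 + 8 + 7)/6 + 11/(-33) = 23*(1/6) + 11*(-1/33) = 23/6 - 1/3 = 7/2 ≈ 3.5000)
R*544 = (7/2)*544 = 1904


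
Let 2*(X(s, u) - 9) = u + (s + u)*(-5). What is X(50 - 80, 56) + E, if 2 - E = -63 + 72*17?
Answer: -1187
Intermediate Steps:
X(s, u) = 9 - 2*u - 5*s/2 (X(s, u) = 9 + (u + (s + u)*(-5))/2 = 9 + (u + (-5*s - 5*u))/2 = 9 + (-5*s - 4*u)/2 = 9 + (-2*u - 5*s/2) = 9 - 2*u - 5*s/2)
E = -1159 (E = 2 - (-63 + 72*17) = 2 - (-63 + 1224) = 2 - 1*1161 = 2 - 1161 = -1159)
X(50 - 80, 56) + E = (9 - 2*56 - 5*(50 - 80)/2) - 1159 = (9 - 112 - 5/2*(-30)) - 1159 = (9 - 112 + 75) - 1159 = -28 - 1159 = -1187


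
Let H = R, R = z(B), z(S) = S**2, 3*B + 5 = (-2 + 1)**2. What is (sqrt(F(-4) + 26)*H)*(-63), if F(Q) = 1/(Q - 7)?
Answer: -112*sqrt(3135)/11 ≈ -570.09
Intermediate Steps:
F(Q) = 1/(-7 + Q)
B = -4/3 (B = -5/3 + (-2 + 1)**2/3 = -5/3 + (1/3)*(-1)**2 = -5/3 + (1/3)*1 = -5/3 + 1/3 = -4/3 ≈ -1.3333)
R = 16/9 (R = (-4/3)**2 = 16/9 ≈ 1.7778)
H = 16/9 ≈ 1.7778
(sqrt(F(-4) + 26)*H)*(-63) = (sqrt(1/(-7 - 4) + 26)*(16/9))*(-63) = (sqrt(1/(-11) + 26)*(16/9))*(-63) = (sqrt(-1/11 + 26)*(16/9))*(-63) = (sqrt(285/11)*(16/9))*(-63) = ((sqrt(3135)/11)*(16/9))*(-63) = (16*sqrt(3135)/99)*(-63) = -112*sqrt(3135)/11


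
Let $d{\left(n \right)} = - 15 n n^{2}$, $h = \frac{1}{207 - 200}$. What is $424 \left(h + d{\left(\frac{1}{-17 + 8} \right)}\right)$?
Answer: $\frac{117872}{1701} \approx 69.296$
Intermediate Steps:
$h = \frac{1}{7} \approx 0.14286$
$d{\left(n \right)} = - 15 n^{3}$
$424 \left(h + d{\left(\frac{1}{-17 + 8} \right)}\right) = 424 \left(\frac{1}{7} - 15 \left(\frac{1}{-17 + 8}\right)^{3}\right) = 424 \left(\frac{1}{7} - 15 \left(\frac{1}{-9}\right)^{3}\right) = 424 \left(\frac{1}{7} - 15 \left(- \frac{1}{9}\right)^{3}\right) = 424 \left(\frac{1}{7} - - \frac{5}{243}\right) = 424 \left(\frac{1}{7} + \frac{5}{243}\right) = 424 \cdot \frac{278}{1701} = \frac{117872}{1701}$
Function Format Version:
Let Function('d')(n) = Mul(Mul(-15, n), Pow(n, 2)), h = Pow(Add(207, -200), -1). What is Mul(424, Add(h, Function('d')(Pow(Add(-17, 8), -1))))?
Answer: Rational(117872, 1701) ≈ 69.296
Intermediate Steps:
h = Rational(1, 7) (h = Pow(7, -1) = Rational(1, 7) ≈ 0.14286)
Function('d')(n) = Mul(-15, Pow(n, 3))
Mul(424, Add(h, Function('d')(Pow(Add(-17, 8), -1)))) = Mul(424, Add(Rational(1, 7), Mul(-15, Pow(Pow(Add(-17, 8), -1), 3)))) = Mul(424, Add(Rational(1, 7), Mul(-15, Pow(Pow(-9, -1), 3)))) = Mul(424, Add(Rational(1, 7), Mul(-15, Pow(Rational(-1, 9), 3)))) = Mul(424, Add(Rational(1, 7), Mul(-15, Rational(-1, 729)))) = Mul(424, Add(Rational(1, 7), Rational(5, 243))) = Mul(424, Rational(278, 1701)) = Rational(117872, 1701)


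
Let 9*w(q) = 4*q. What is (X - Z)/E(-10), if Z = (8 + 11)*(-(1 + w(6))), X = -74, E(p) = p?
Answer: 13/30 ≈ 0.43333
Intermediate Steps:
w(q) = 4*q/9 (w(q) = (4*q)/9 = 4*q/9)
Z = -209/3 (Z = (8 + 11)*(-(1 + (4/9)*6)) = 19*(-(1 + 8/3)) = 19*(-1*11/3) = 19*(-11/3) = -209/3 ≈ -69.667)
(X - Z)/E(-10) = (-74 - 1*(-209/3))/(-10) = (-74 + 209/3)*(-⅒) = -13/3*(-⅒) = 13/30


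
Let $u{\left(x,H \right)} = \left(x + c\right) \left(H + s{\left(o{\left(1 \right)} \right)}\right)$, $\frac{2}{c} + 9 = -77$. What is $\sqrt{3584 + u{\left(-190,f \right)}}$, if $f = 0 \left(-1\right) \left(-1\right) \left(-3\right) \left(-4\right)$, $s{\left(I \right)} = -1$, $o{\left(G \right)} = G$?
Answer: $\frac{\sqrt{6978169}}{43} \approx 61.433$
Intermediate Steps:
$c = - \frac{1}{43}$ ($c = \frac{2}{-9 - 77} = \frac{2}{-86} = 2 \left(- \frac{1}{86}\right) = - \frac{1}{43} \approx -0.023256$)
$f = 0$ ($f = 0 \cdot 1 \left(-3\right) \left(-4\right) = 0 \left(-3\right) \left(-4\right) = 0 \left(-4\right) = 0$)
$u{\left(x,H \right)} = \left(-1 + H\right) \left(- \frac{1}{43} + x\right)$ ($u{\left(x,H \right)} = \left(x - \frac{1}{43}\right) \left(H - 1\right) = \left(- \frac{1}{43} + x\right) \left(-1 + H\right) = \left(-1 + H\right) \left(- \frac{1}{43} + x\right)$)
$\sqrt{3584 + u{\left(-190,f \right)}} = \sqrt{3584 + \left(\frac{1}{43} - -190 - 0 + 0 \left(-190\right)\right)} = \sqrt{3584 + \left(\frac{1}{43} + 190 + 0 + 0\right)} = \sqrt{3584 + \frac{8171}{43}} = \sqrt{\frac{162283}{43}} = \frac{\sqrt{6978169}}{43}$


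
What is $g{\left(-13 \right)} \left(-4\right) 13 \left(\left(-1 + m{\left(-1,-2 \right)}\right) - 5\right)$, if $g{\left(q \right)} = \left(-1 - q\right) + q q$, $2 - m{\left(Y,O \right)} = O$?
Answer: $18824$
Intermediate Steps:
$m{\left(Y,O \right)} = 2 - O$
$g{\left(q \right)} = -1 + q^{2} - q$ ($g{\left(q \right)} = \left(-1 - q\right) + q^{2} = -1 + q^{2} - q$)
$g{\left(-13 \right)} \left(-4\right) 13 \left(\left(-1 + m{\left(-1,-2 \right)}\right) - 5\right) = \left(-1 + \left(-13\right)^{2} - -13\right) \left(-4\right) 13 \left(\left(-1 + \left(2 - -2\right)\right) - 5\right) = \left(-1 + 169 + 13\right) \left(- 52 \left(\left(-1 + \left(2 + 2\right)\right) - 5\right)\right) = 181 \left(- 52 \left(\left(-1 + 4\right) - 5\right)\right) = 181 \left(- 52 \left(3 - 5\right)\right) = 181 \left(\left(-52\right) \left(-2\right)\right) = 181 \cdot 104 = 18824$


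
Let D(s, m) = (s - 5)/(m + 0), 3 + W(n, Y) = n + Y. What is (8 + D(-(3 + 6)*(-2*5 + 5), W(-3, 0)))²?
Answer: 16/9 ≈ 1.7778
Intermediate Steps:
W(n, Y) = -3 + Y + n (W(n, Y) = -3 + (n + Y) = -3 + (Y + n) = -3 + Y + n)
D(s, m) = (-5 + s)/m
(8 + D(-(3 + 6)*(-2*5 + 5), W(-3, 0)))² = (8 + (-5 - (3 + 6)*(-2*5 + 5))/(-3 + 0 - 3))² = (8 + (-5 - 9*(-10 + 5))/(-6))² = (8 - (-5 - 9*(-5))/6)² = (8 - (-5 - 1*(-45))/6)² = (8 - (-5 + 45)/6)² = (8 - ⅙*40)² = (8 - 20/3)² = (4/3)² = 16/9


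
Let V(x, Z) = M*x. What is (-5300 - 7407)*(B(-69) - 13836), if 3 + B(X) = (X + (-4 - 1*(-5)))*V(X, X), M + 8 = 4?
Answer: 414337149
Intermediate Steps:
M = -4 (M = -8 + 4 = -4)
V(x, Z) = -4*x
B(X) = -3 - 4*X*(1 + X) (B(X) = -3 + (X + (-4 - 1*(-5)))*(-4*X) = -3 + (X + (-4 + 5))*(-4*X) = -3 + (X + 1)*(-4*X) = -3 + (1 + X)*(-4*X) = -3 - 4*X*(1 + X))
(-5300 - 7407)*(B(-69) - 13836) = (-5300 - 7407)*((-3 - 4*(-69) - 4*(-69)**2) - 13836) = -12707*((-3 + 276 - 4*4761) - 13836) = -12707*((-3 + 276 - 19044) - 13836) = -12707*(-18771 - 13836) = -12707*(-32607) = 414337149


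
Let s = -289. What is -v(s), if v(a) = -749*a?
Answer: -216461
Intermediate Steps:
-v(s) = -(-749)*(-289) = -1*216461 = -216461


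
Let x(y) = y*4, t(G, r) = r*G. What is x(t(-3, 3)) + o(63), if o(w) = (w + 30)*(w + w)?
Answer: 11682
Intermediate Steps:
t(G, r) = G*r
x(y) = 4*y
o(w) = 2*w*(30 + w) (o(w) = (30 + w)*(2*w) = 2*w*(30 + w))
x(t(-3, 3)) + o(63) = 4*(-3*3) + 2*63*(30 + 63) = 4*(-9) + 2*63*93 = -36 + 11718 = 11682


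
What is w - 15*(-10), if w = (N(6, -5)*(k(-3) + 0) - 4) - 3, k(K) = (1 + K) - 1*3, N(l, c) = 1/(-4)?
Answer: 577/4 ≈ 144.25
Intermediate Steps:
N(l, c) = -1/4
k(K) = -2 + K (k(K) = (1 + K) - 3 = -2 + K)
w = -23/4 (w = (-((-2 - 3) + 0)/4 - 4) - 3 = (-(-5 + 0)/4 - 4) - 3 = (-1/4*(-5) - 4) - 3 = (5/4 - 4) - 3 = -11/4 - 3 = -23/4 ≈ -5.7500)
w - 15*(-10) = -23/4 - 15*(-10) = -23/4 + 150 = 577/4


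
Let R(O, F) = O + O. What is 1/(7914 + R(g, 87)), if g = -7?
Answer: 1/7900 ≈ 0.00012658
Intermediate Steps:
R(O, F) = 2*O
1/(7914 + R(g, 87)) = 1/(7914 + 2*(-7)) = 1/(7914 - 14) = 1/7900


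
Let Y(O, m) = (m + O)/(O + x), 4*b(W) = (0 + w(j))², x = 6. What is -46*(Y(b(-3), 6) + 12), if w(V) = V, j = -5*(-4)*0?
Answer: -598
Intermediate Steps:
j = 0 (j = 20*0 = 0)
b(W) = 0 (b(W) = (0 + 0)²/4 = (¼)*0² = (¼)*0 = 0)
Y(O, m) = (O + m)/(6 + O) (Y(O, m) = (m + O)/(O + 6) = (O + m)/(6 + O))
-46*(Y(b(-3), 6) + 12) = -46*((0 + 6)/(6 + 0) + 12) = -46*(6/6 + 12) = -46*((⅙)*6 + 12) = -46*(1 + 12) = -46*13 = -598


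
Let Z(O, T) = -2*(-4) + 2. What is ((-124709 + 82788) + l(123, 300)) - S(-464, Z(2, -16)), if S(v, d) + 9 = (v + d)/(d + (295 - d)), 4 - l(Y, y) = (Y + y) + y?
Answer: -12575691/295 ≈ -42629.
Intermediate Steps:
l(Y, y) = 4 - Y - 2*y (l(Y, y) = 4 - ((Y + y) + y) = 4 - (Y + 2*y) = 4 + (-Y - 2*y) = 4 - Y - 2*y)
Z(O, T) = 10 (Z(O, T) = 8 + 2 = 10)
S(v, d) = -9 + d/295 + v/295 (S(v, d) = -9 + (v + d)/(d + (295 - d)) = -9 + (d + v)/295 = -9 + (d + v)*(1/295) = -9 + (d/295 + v/295) = -9 + d/295 + v/295)
((-124709 + 82788) + l(123, 300)) - S(-464, Z(2, -16)) = ((-124709 + 82788) + (4 - 1*123 - 2*300)) - (-9 + (1/295)*10 + (1/295)*(-464)) = (-41921 + (4 - 123 - 600)) - (-9 + 2/59 - 464/295) = (-41921 - 719) - 1*(-3109/295) = -42640 + 3109/295 = -12575691/295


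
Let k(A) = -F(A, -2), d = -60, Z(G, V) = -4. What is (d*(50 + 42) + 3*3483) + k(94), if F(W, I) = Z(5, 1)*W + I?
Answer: 5307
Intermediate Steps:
F(W, I) = I - 4*W (F(W, I) = -4*W + I = I - 4*W)
k(A) = 2 + 4*A (k(A) = -(-2 - 4*A) = 2 + 4*A)
(d*(50 + 42) + 3*3483) + k(94) = (-60*(50 + 42) + 3*3483) + (2 + 4*94) = (-60*92 + 10449) + (2 + 376) = (-5520 + 10449) + 378 = 4929 + 378 = 5307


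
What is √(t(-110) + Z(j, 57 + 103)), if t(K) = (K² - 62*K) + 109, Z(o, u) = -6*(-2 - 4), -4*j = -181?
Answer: √19065 ≈ 138.08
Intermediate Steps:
j = 181/4 (j = -¼*(-181) = 181/4 ≈ 45.250)
Z(o, u) = 36 (Z(o, u) = -6*(-6) = 36)
t(K) = 109 + K² - 62*K
√(t(-110) + Z(j, 57 + 103)) = √((109 + (-110)² - 62*(-110)) + 36) = √((109 + 12100 + 6820) + 36) = √(19029 + 36) = √19065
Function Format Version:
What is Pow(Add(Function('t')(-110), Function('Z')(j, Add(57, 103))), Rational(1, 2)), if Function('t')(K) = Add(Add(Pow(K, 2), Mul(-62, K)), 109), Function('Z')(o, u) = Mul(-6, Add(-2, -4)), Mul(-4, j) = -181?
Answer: Pow(19065, Rational(1, 2)) ≈ 138.08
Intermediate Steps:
j = Rational(181, 4) (j = Mul(Rational(-1, 4), -181) = Rational(181, 4) ≈ 45.250)
Function('Z')(o, u) = 36 (Function('Z')(o, u) = Mul(-6, -6) = 36)
Function('t')(K) = Add(109, Pow(K, 2), Mul(-62, K))
Pow(Add(Function('t')(-110), Function('Z')(j, Add(57, 103))), Rational(1, 2)) = Pow(Add(Add(109, Pow(-110, 2), Mul(-62, -110)), 36), Rational(1, 2)) = Pow(Add(Add(109, 12100, 6820), 36), Rational(1, 2)) = Pow(Add(19029, 36), Rational(1, 2)) = Pow(19065, Rational(1, 2))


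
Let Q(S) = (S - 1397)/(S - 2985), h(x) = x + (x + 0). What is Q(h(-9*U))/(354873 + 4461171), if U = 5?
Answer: 1487/14809335300 ≈ 1.0041e-7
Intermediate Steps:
h(x) = 2*x (h(x) = x + x = 2*x)
Q(S) = (-1397 + S)/(-2985 + S)
Q(h(-9*U))/(354873 + 4461171) = ((-1397 + 2*(-9*5))/(-2985 + 2*(-9*5)))/(354873 + 4461171) = ((-1397 + 2*(-45))/(-2985 + 2*(-45)))/4816044 = ((-1397 - 90)/(-2985 - 90))*(1/4816044) = (-1487/(-3075))*(1/4816044) = -1/3075*(-1487)*(1/4816044) = (1487/3075)*(1/4816044) = 1487/14809335300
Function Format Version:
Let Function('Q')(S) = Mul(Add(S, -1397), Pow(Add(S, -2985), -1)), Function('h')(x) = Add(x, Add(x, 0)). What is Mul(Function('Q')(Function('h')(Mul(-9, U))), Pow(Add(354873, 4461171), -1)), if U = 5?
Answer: Rational(1487, 14809335300) ≈ 1.0041e-7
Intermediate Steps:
Function('h')(x) = Mul(2, x) (Function('h')(x) = Add(x, x) = Mul(2, x))
Function('Q')(S) = Mul(Pow(Add(-2985, S), -1), Add(-1397, S)) (Function('Q')(S) = Mul(Add(-1397, S), Pow(Add(-2985, S), -1)) = Mul(Pow(Add(-2985, S), -1), Add(-1397, S)))
Mul(Function('Q')(Function('h')(Mul(-9, U))), Pow(Add(354873, 4461171), -1)) = Mul(Mul(Pow(Add(-2985, Mul(2, Mul(-9, 5))), -1), Add(-1397, Mul(2, Mul(-9, 5)))), Pow(Add(354873, 4461171), -1)) = Mul(Mul(Pow(Add(-2985, Mul(2, -45)), -1), Add(-1397, Mul(2, -45))), Pow(4816044, -1)) = Mul(Mul(Pow(Add(-2985, -90), -1), Add(-1397, -90)), Rational(1, 4816044)) = Mul(Mul(Pow(-3075, -1), -1487), Rational(1, 4816044)) = Mul(Mul(Rational(-1, 3075), -1487), Rational(1, 4816044)) = Mul(Rational(1487, 3075), Rational(1, 4816044)) = Rational(1487, 14809335300)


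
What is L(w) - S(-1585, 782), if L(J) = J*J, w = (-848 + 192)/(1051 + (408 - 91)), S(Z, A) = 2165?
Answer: -63300041/29241 ≈ -2164.8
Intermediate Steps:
w = -82/171 (w = -656/(1051 + 317) = -656/1368 = -656*1/1368 = -82/171 ≈ -0.47953)
L(J) = J²
L(w) - S(-1585, 782) = (-82/171)² - 1*2165 = 6724/29241 - 2165 = -63300041/29241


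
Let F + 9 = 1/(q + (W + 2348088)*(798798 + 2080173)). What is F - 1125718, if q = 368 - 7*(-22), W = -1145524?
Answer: -3897432223220084681/3462146882166 ≈ -1.1257e+6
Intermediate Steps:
q = 522 (q = 368 + 154 = 522)
F = -31159321939493/3462146882166 (F = -9 + 1/(522 + (-1145524 + 2348088)*(798798 + 2080173)) = -9 + 1/(522 + 1202564*2878971) = -9 + 1/(522 + 3462146881644) = -9 + 1/3462146882166 = -31159321939493/3462146882166 ≈ -9.0000)
F - 1125718 = -31159321939493/3462146882166 - 1125718 = -3897432223220084681/3462146882166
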